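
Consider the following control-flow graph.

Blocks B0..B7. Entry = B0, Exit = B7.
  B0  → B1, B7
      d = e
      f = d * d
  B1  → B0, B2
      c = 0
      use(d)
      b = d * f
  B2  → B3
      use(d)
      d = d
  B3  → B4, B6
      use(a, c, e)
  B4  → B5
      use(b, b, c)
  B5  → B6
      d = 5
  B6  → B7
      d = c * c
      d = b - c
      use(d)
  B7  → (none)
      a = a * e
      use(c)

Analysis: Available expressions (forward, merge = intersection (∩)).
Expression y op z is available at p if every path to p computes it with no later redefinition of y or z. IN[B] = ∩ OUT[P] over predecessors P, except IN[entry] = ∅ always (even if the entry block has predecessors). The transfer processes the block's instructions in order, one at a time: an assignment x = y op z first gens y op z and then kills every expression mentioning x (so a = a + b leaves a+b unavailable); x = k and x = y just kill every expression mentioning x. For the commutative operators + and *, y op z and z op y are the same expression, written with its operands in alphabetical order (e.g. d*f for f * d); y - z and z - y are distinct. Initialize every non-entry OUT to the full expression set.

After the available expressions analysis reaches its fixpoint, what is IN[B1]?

Fixpoint table:
  B0:  IN={}  OUT={d*d}
  B1:  IN={d*d}  OUT={d*d, d*f}
  B2:  IN={d*d, d*f}  OUT={}
  B3:  IN={}  OUT={}
  B4:  IN={}  OUT={}
  B5:  IN={}  OUT={}
  B6:  IN={}  OUT={b-c, c*c}
  B7:  IN={}  OUT={}

Merge at B1: IN[B1] = OUT[B0] = {d*d}

Answer: {d*d}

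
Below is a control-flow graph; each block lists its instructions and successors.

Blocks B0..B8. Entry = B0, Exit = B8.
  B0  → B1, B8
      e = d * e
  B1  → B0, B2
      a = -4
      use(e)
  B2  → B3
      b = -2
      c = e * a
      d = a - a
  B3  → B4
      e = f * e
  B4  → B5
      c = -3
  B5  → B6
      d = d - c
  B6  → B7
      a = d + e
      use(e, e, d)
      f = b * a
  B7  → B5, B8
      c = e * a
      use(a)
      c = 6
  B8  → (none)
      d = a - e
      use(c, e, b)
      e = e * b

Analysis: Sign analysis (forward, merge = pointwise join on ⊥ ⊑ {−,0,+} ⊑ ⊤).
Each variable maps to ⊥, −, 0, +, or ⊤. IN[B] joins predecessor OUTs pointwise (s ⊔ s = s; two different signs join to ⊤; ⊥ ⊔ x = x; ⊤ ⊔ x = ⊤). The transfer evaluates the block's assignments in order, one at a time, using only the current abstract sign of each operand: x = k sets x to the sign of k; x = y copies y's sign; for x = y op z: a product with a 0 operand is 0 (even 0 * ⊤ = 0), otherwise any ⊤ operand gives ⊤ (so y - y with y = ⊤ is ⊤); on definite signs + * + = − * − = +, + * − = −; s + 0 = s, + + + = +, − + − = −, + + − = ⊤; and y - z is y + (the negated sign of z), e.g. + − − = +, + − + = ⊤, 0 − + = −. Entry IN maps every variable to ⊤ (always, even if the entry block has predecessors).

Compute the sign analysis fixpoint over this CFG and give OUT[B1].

Fixpoint table:
  B0:  IN=(all ⊤)  OUT=(all ⊤)
  B1:  IN=(all ⊤)  OUT={a:-; rest ⊤}
  B2:  IN={a:-; rest ⊤}  OUT={a:-, b:-; rest ⊤}
  B3:  IN={a:-, b:-; rest ⊤}  OUT={a:-, b:-; rest ⊤}
  B4:  IN={a:-, b:-; rest ⊤}  OUT={a:-, b:-, c:-; rest ⊤}
  B5:  IN={b:-; rest ⊤}  OUT={b:-; rest ⊤}
  B6:  IN={b:-; rest ⊤}  OUT={b:-; rest ⊤}
  B7:  IN={b:-; rest ⊤}  OUT={b:-, c:+; rest ⊤}
  B8:  IN=(all ⊤)  OUT=(all ⊤)

Merge at B1: IN[B1] = OUT[B0] = {a: ⊤, b: ⊤, c: ⊤, d: ⊤, e: ⊤, f: ⊤}
Applying B1's transfer function to that IN value gives OUT[B1] (row B1 above).

Answer: {a: -, b: ⊤, c: ⊤, d: ⊤, e: ⊤, f: ⊤}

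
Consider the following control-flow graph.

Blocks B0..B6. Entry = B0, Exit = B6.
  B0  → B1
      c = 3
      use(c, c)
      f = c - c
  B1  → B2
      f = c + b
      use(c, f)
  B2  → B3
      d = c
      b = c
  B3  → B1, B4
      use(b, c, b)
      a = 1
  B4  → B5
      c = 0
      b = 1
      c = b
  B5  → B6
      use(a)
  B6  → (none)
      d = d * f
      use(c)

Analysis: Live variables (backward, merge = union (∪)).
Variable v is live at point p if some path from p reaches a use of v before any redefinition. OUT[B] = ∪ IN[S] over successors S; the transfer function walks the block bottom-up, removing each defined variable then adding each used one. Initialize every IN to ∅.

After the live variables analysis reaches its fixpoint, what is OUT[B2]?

Converged values:
  B0: | IN={b} | OUT={b, c}
  B1: | IN={b, c} | OUT={c, f}
  B2: | IN={c, f} | OUT={b, c, d, f}
  B3: | IN={b, c, d, f} | OUT={a, b, c, d, f}
  B4: | IN={a, d, f} | OUT={a, c, d, f}
  B5: | IN={a, c, d, f} | OUT={c, d, f}
  B6: | IN={c, d, f} | OUT={}

Merge at B2: OUT[B2] = IN[B3] = {b, c, d, f}

Answer: {b, c, d, f}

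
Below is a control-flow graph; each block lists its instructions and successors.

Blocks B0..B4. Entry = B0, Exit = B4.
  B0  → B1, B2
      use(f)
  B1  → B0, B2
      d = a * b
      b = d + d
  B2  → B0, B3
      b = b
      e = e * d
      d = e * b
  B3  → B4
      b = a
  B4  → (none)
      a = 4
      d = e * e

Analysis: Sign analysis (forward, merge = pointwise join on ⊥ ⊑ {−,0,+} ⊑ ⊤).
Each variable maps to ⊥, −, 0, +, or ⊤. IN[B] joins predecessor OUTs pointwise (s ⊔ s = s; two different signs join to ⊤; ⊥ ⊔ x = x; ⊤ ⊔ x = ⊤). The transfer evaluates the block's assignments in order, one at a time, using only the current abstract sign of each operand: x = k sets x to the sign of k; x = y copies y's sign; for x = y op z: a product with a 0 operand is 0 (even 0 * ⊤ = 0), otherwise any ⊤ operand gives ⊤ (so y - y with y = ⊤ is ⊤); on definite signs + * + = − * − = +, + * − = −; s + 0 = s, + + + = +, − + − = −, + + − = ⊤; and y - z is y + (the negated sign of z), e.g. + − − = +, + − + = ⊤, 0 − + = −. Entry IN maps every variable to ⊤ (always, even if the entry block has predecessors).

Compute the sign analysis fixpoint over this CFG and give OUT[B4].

Per-block solution:
  B0:   IN=(all ⊤)   OUT=(all ⊤)
  B1:   IN=(all ⊤)   OUT=(all ⊤)
  B2:   IN=(all ⊤)   OUT=(all ⊤)
  B3:   IN=(all ⊤)   OUT=(all ⊤)
  B4:   IN=(all ⊤)   OUT={a:+; rest ⊤}

Merge at B4: IN[B4] = OUT[B3] = {a: ⊤, b: ⊤, c: ⊤, d: ⊤, e: ⊤, f: ⊤}
Applying B4's transfer function to that IN value gives OUT[B4] (row B4 above).

Answer: {a: +, b: ⊤, c: ⊤, d: ⊤, e: ⊤, f: ⊤}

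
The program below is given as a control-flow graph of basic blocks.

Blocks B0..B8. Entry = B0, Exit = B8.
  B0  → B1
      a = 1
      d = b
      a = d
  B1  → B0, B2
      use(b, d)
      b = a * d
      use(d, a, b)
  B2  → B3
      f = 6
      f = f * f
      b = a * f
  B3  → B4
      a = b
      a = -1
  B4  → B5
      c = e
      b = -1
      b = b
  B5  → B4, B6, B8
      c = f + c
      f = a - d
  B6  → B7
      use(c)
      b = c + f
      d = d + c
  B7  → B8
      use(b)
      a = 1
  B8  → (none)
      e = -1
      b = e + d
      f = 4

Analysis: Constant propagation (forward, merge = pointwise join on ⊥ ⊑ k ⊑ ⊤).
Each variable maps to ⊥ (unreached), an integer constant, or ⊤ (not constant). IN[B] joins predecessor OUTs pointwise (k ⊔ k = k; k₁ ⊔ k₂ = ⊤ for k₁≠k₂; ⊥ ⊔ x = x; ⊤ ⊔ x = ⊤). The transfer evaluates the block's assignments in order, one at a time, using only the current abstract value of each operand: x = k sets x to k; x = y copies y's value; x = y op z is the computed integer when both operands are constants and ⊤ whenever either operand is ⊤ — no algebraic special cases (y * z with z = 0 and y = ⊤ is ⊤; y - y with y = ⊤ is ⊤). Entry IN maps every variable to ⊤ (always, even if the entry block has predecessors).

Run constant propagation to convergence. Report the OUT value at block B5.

Answer: {a: -1, b: -1, c: ⊤, d: ⊤, e: ⊤, f: ⊤}

Derivation:
Per-block solution:
  B0:  IN=(all ⊤)  OUT=(all ⊤)
  B1:  IN=(all ⊤)  OUT=(all ⊤)
  B2:  IN=(all ⊤)  OUT={f:36; rest ⊤}
  B3:  IN={f:36; rest ⊤}  OUT={a:-1, f:36; rest ⊤}
  B4:  IN={a:-1; rest ⊤}  OUT={a:-1, b:-1; rest ⊤}
  B5:  IN={a:-1, b:-1; rest ⊤}  OUT={a:-1, b:-1; rest ⊤}
  B6:  IN={a:-1, b:-1; rest ⊤}  OUT={a:-1; rest ⊤}
  B7:  IN={a:-1; rest ⊤}  OUT={a:1; rest ⊤}
  B8:  IN=(all ⊤)  OUT={e:-1, f:4; rest ⊤}

Merge at B5: IN[B5] = OUT[B4] = {a: -1, b: -1, c: ⊤, d: ⊤, e: ⊤, f: ⊤}
Applying B5's transfer function to that IN value gives OUT[B5] (row B5 above).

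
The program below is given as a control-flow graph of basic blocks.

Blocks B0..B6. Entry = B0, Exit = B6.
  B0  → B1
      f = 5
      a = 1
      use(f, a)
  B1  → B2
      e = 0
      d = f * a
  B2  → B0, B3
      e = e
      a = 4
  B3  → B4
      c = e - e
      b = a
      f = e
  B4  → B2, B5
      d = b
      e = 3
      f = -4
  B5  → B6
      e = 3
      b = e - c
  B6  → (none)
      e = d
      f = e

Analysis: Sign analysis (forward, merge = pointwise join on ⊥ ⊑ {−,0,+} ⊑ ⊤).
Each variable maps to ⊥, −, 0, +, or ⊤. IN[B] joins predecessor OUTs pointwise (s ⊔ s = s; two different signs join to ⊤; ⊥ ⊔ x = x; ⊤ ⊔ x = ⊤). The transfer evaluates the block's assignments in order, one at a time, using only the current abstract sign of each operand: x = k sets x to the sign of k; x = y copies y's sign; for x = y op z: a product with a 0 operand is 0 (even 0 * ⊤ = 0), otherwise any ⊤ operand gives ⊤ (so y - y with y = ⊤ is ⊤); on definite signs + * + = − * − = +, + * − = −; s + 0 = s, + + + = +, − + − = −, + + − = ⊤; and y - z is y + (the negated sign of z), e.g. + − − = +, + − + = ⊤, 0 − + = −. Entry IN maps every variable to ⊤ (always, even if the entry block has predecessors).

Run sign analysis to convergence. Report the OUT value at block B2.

Answer: {a: +, b: ⊤, c: ⊤, d: +, e: ⊤, f: ⊤}

Trace:
Fixpoint table:
  B0:  IN=(all ⊤)  OUT={a:+, f:+; rest ⊤}
  B1:  IN={a:+, f:+; rest ⊤}  OUT={a:+, d:+, e:0, f:+; rest ⊤}
  B2:  IN={a:+, d:+; rest ⊤}  OUT={a:+, d:+; rest ⊤}
  B3:  IN={a:+, d:+; rest ⊤}  OUT={a:+, b:+, d:+; rest ⊤}
  B4:  IN={a:+, b:+, d:+; rest ⊤}  OUT={a:+, b:+, d:+, e:+, f:-; rest ⊤}
  B5:  IN={a:+, b:+, d:+, e:+, f:-; rest ⊤}  OUT={a:+, d:+, e:+, f:-; rest ⊤}
  B6:  IN={a:+, d:+, e:+, f:-; rest ⊤}  OUT={a:+, d:+, e:+, f:+; rest ⊤}

Merge at B2: IN[B2] = OUT[B1] ⊔ OUT[B4] = {a: +, b: ⊤, c: ⊤, d: +, e: ⊤, f: ⊤}
Applying B2's transfer function to that IN value gives OUT[B2] (row B2 above).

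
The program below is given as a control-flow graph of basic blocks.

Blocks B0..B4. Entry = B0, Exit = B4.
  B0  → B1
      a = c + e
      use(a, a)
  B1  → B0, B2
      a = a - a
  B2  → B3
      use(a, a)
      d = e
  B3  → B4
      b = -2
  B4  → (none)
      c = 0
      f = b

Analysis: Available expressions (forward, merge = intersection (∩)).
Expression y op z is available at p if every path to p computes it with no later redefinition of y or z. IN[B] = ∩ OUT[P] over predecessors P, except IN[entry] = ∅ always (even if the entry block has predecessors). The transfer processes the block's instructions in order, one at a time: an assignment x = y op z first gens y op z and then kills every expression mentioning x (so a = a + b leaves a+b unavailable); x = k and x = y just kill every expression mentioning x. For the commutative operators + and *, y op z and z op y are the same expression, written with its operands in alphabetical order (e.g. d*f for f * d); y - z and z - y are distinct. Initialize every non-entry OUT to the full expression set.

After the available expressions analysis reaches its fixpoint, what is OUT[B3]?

Answer: {c+e}

Trace:
Per-block solution:
  B0:  IN={}  OUT={c+e}
  B1:  IN={c+e}  OUT={c+e}
  B2:  IN={c+e}  OUT={c+e}
  B3:  IN={c+e}  OUT={c+e}
  B4:  IN={c+e}  OUT={}

Merge at B3: IN[B3] = OUT[B2] = {c+e}
Applying B3's transfer function to that IN value gives OUT[B3] (row B3 above).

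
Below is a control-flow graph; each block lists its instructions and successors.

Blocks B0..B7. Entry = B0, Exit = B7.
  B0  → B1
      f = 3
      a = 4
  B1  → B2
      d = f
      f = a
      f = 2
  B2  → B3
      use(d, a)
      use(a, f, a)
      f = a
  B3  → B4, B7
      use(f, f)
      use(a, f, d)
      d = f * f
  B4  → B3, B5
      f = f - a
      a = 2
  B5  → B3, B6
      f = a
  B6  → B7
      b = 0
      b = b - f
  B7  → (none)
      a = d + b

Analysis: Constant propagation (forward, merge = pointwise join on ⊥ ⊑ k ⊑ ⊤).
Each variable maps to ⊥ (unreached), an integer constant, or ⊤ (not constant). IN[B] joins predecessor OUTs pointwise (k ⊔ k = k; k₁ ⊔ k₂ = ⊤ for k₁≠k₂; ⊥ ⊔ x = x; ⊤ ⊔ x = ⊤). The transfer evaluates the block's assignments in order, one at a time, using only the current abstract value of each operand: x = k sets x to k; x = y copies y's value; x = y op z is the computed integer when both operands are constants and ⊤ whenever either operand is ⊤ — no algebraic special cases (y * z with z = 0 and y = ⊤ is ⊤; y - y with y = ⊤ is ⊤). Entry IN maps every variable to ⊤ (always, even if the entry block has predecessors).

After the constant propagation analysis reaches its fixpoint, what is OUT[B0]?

Per-block solution:
  B0:   IN=(all ⊤)   OUT={a:4, f:3; rest ⊤}
  B1:   IN={a:4, f:3; rest ⊤}   OUT={a:4, d:3, f:2; rest ⊤}
  B2:   IN={a:4, d:3, f:2; rest ⊤}   OUT={a:4, d:3, f:4; rest ⊤}
  B3:   IN=(all ⊤)   OUT=(all ⊤)
  B4:   IN=(all ⊤)   OUT={a:2; rest ⊤}
  B5:   IN={a:2; rest ⊤}   OUT={a:2, f:2; rest ⊤}
  B6:   IN={a:2, f:2; rest ⊤}   OUT={a:2, b:-2, f:2; rest ⊤}
  B7:   IN=(all ⊤)   OUT=(all ⊤)

B0 is the boundary node: IN[B0] = {a: ⊤, b: ⊤, c: ⊤, d: ⊤, e: ⊤, f: ⊤}
Applying B0's transfer function to that IN value gives OUT[B0] (row B0 above).

Answer: {a: 4, b: ⊤, c: ⊤, d: ⊤, e: ⊤, f: 3}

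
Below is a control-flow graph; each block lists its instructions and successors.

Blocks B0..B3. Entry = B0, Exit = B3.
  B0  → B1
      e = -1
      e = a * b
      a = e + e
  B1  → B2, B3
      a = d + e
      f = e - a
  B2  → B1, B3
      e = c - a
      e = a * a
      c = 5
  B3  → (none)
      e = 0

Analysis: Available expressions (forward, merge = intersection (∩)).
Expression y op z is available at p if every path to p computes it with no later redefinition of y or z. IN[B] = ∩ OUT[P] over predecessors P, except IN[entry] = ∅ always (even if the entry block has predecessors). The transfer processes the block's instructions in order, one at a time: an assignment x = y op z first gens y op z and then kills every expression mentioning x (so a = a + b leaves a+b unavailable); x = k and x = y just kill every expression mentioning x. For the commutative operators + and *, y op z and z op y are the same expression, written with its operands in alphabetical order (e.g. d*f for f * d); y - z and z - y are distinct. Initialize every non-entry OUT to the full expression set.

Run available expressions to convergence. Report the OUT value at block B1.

Fixpoint table:
  B0: | IN={} | OUT={e+e}
  B1: | IN={} | OUT={d+e, e-a}
  B2: | IN={d+e, e-a} | OUT={a*a}
  B3: | IN={} | OUT={}

Merge at B1: IN[B1] = OUT[B0] ∩ OUT[B2] = {}
Applying B1's transfer function to that IN value gives OUT[B1] (row B1 above).

Answer: {d+e, e-a}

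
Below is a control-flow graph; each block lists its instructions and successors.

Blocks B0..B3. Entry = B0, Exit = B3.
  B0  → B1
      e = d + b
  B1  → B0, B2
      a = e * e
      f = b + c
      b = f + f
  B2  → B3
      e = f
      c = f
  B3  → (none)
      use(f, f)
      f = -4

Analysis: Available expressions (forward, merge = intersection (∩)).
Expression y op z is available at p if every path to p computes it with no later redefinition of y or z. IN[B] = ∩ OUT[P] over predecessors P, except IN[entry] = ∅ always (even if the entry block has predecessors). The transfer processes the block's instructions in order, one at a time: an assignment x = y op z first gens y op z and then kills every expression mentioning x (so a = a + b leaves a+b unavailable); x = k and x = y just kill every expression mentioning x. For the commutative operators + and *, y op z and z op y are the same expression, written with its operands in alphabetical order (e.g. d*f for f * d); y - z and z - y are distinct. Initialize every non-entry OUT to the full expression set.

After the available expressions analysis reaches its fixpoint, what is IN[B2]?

Answer: {e*e, f+f}

Trace:
Converged values:
  B0:   IN={}   OUT={b+d}
  B1:   IN={b+d}   OUT={e*e, f+f}
  B2:   IN={e*e, f+f}   OUT={f+f}
  B3:   IN={f+f}   OUT={}

Merge at B2: IN[B2] = OUT[B1] = {e*e, f+f}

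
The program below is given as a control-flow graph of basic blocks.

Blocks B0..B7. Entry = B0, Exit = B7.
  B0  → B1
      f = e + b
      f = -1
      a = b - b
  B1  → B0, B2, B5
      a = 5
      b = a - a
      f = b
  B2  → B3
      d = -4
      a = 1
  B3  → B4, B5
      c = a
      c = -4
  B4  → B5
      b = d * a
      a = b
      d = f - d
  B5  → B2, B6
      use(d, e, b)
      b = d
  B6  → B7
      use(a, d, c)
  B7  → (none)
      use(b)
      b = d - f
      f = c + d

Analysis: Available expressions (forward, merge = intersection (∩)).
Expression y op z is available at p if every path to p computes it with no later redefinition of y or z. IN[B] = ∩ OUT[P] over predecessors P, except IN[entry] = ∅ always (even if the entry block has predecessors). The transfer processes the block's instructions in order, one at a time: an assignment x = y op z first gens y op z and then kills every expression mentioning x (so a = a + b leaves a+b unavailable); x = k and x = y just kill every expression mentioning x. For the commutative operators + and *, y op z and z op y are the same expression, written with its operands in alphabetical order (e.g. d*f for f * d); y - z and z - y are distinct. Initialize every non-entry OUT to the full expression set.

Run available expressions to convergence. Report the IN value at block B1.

Answer: {b+e, b-b}

Working:
Fixpoint table:
  B0:  IN={}  OUT={b+e, b-b}
  B1:  IN={b+e, b-b}  OUT={a-a}
  B2:  IN={}  OUT={}
  B3:  IN={}  OUT={}
  B4:  IN={}  OUT={}
  B5:  IN={}  OUT={}
  B6:  IN={}  OUT={}
  B7:  IN={}  OUT={c+d}

Merge at B1: IN[B1] = OUT[B0] = {b+e, b-b}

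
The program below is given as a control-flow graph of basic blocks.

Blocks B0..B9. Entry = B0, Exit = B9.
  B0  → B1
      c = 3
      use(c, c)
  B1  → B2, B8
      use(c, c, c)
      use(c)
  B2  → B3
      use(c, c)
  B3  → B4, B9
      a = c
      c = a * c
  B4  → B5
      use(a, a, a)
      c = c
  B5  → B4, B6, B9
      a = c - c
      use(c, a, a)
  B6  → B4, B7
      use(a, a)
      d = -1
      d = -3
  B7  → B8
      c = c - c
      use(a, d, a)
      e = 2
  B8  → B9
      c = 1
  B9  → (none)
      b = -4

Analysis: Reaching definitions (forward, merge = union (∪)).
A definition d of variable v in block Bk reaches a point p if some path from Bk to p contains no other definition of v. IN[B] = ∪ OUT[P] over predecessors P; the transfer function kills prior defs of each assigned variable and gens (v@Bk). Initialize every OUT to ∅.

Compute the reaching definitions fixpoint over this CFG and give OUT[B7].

Converged values:
  B0:   IN={}   OUT={c@B0}
  B1:   IN={c@B0}   OUT={c@B0}
  B2:   IN={c@B0}   OUT={c@B0}
  B3:   IN={c@B0}   OUT={a@B3, c@B3}
  B4:   IN={a@B3, a@B5, c@B3, c@B4, d@B6}   OUT={a@B3, a@B5, c@B4, d@B6}
  B5:   IN={a@B3, a@B5, c@B4, d@B6}   OUT={a@B5, c@B4, d@B6}
  B6:   IN={a@B5, c@B4, d@B6}   OUT={a@B5, c@B4, d@B6}
  B7:   IN={a@B5, c@B4, d@B6}   OUT={a@B5, c@B7, d@B6, e@B7}
  B8:   IN={a@B5, c@B0, c@B7, d@B6, e@B7}   OUT={a@B5, c@B8, d@B6, e@B7}
  B9:   IN={a@B3, a@B5, c@B3, c@B4, c@B8, d@B6, e@B7}   OUT={a@B3, a@B5, b@B9, c@B3, c@B4, c@B8, d@B6, e@B7}

Merge at B7: IN[B7] = OUT[B6] = {a@B5, c@B4, d@B6}
Applying B7's transfer function to that IN value gives OUT[B7] (row B7 above).

Answer: {a@B5, c@B7, d@B6, e@B7}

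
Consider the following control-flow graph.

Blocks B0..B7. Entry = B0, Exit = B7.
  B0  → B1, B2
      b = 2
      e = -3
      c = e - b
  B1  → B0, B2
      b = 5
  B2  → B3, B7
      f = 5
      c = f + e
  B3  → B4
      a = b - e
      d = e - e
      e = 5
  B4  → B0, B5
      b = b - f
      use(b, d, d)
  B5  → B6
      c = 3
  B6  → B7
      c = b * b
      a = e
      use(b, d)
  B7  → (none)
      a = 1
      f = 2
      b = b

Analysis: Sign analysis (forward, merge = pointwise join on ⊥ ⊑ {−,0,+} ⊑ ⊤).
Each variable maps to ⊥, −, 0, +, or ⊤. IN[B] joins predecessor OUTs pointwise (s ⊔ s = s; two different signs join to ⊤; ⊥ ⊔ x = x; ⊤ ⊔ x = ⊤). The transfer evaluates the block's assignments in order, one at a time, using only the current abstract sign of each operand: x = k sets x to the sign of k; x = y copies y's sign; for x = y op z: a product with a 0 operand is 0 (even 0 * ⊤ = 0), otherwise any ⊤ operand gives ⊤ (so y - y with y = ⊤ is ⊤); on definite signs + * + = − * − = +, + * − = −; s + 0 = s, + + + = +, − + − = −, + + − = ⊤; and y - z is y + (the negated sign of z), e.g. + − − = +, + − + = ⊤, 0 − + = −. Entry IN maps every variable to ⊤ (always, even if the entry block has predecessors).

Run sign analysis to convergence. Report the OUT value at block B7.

Per-block solution:
  B0:   IN=(all ⊤)   OUT={b:+, c:-, e:-; rest ⊤}
  B1:   IN={b:+, c:-, e:-; rest ⊤}   OUT={b:+, c:-, e:-; rest ⊤}
  B2:   IN={b:+, c:-, e:-; rest ⊤}   OUT={b:+, e:-, f:+; rest ⊤}
  B3:   IN={b:+, e:-, f:+; rest ⊤}   OUT={a:+, b:+, e:+, f:+; rest ⊤}
  B4:   IN={a:+, b:+, e:+, f:+; rest ⊤}   OUT={a:+, e:+, f:+; rest ⊤}
  B5:   IN={a:+, e:+, f:+; rest ⊤}   OUT={a:+, c:+, e:+, f:+; rest ⊤}
  B6:   IN={a:+, c:+, e:+, f:+; rest ⊤}   OUT={a:+, e:+, f:+; rest ⊤}
  B7:   IN={f:+; rest ⊤}   OUT={a:+, f:+; rest ⊤}

Merge at B7: IN[B7] = OUT[B2] ⊔ OUT[B6] = {a: ⊤, b: ⊤, c: ⊤, d: ⊤, e: ⊤, f: +}
Applying B7's transfer function to that IN value gives OUT[B7] (row B7 above).

Answer: {a: +, b: ⊤, c: ⊤, d: ⊤, e: ⊤, f: +}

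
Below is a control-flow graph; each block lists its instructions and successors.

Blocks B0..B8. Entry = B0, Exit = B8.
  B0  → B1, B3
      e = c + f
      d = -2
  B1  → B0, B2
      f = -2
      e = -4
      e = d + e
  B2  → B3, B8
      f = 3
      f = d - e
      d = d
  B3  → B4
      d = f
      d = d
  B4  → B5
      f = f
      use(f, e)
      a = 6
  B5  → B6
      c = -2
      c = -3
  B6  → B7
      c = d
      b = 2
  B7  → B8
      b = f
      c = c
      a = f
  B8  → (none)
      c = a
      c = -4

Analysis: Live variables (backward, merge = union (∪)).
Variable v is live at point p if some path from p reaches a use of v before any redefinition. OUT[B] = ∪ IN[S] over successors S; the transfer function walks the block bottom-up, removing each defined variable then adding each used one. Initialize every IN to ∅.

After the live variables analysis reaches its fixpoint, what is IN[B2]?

Answer: {a, d, e}

Derivation:
Fixpoint table:
  B0:   IN={a, c, f}   OUT={a, c, d, e, f}
  B1:   IN={a, c, d}   OUT={a, c, d, e, f}
  B2:   IN={a, d, e}   OUT={a, e, f}
  B3:   IN={e, f}   OUT={d, e, f}
  B4:   IN={d, e, f}   OUT={d, f}
  B5:   IN={d, f}   OUT={d, f}
  B6:   IN={d, f}   OUT={c, f}
  B7:   IN={c, f}   OUT={a}
  B8:   IN={a}   OUT={}

Merge at B2: OUT[B2] = IN[B3] ⊔ IN[B8] = {a, e, f}
Applying B2's transfer function to that OUT value gives IN[B2] (row B2 above).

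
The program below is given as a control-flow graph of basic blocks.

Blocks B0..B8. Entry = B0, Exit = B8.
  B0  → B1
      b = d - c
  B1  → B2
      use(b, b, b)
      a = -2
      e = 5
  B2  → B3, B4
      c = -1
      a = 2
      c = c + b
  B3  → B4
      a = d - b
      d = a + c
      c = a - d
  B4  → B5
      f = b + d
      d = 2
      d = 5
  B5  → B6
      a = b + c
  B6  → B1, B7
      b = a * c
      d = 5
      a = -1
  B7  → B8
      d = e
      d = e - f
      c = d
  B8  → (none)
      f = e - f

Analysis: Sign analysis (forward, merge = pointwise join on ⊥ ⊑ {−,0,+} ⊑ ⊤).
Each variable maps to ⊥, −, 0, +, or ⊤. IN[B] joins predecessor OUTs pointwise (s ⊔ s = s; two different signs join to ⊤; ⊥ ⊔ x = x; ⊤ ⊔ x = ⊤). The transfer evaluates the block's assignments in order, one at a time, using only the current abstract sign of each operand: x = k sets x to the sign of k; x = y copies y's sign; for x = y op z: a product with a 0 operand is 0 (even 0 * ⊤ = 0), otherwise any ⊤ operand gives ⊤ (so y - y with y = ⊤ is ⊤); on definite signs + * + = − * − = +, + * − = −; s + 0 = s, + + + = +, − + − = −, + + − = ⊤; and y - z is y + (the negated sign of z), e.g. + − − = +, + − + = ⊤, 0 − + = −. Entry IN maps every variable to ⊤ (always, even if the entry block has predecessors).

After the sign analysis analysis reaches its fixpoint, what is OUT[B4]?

Answer: {a: ⊤, b: ⊤, c: ⊤, d: +, e: +, f: ⊤}

Derivation:
Converged values:
  B0: | IN=(all ⊤) | OUT=(all ⊤)
  B1: | IN=(all ⊤) | OUT={a:-, e:+; rest ⊤}
  B2: | IN={a:-, e:+; rest ⊤} | OUT={a:+, e:+; rest ⊤}
  B3: | IN={a:+, e:+; rest ⊤} | OUT={e:+; rest ⊤}
  B4: | IN={e:+; rest ⊤} | OUT={d:+, e:+; rest ⊤}
  B5: | IN={d:+, e:+; rest ⊤} | OUT={d:+, e:+; rest ⊤}
  B6: | IN={d:+, e:+; rest ⊤} | OUT={a:-, d:+, e:+; rest ⊤}
  B7: | IN={a:-, d:+, e:+; rest ⊤} | OUT={a:-, e:+; rest ⊤}
  B8: | IN={a:-, e:+; rest ⊤} | OUT={a:-, e:+; rest ⊤}

Merge at B4: IN[B4] = OUT[B2] ⊔ OUT[B3] = {a: ⊤, b: ⊤, c: ⊤, d: ⊤, e: +, f: ⊤}
Applying B4's transfer function to that IN value gives OUT[B4] (row B4 above).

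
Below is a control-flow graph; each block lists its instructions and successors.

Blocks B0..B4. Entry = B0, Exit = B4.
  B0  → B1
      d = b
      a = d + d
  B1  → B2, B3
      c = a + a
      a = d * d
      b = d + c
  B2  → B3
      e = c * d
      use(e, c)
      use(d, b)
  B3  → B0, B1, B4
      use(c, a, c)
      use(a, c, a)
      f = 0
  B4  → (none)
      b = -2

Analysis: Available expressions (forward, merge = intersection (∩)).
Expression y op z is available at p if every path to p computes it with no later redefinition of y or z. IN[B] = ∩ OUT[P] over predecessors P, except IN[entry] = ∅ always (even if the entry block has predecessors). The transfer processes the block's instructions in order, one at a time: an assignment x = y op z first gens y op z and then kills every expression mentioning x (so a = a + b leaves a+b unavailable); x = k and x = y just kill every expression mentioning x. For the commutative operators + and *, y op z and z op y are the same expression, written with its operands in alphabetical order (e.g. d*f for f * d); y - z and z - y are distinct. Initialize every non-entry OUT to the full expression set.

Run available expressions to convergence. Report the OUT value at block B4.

Converged values:
  B0:   IN={}   OUT={d+d}
  B1:   IN={d+d}   OUT={c+d, d*d, d+d}
  B2:   IN={c+d, d*d, d+d}   OUT={c*d, c+d, d*d, d+d}
  B3:   IN={c+d, d*d, d+d}   OUT={c+d, d*d, d+d}
  B4:   IN={c+d, d*d, d+d}   OUT={c+d, d*d, d+d}

Merge at B4: IN[B4] = OUT[B3] = {c+d, d*d, d+d}
Applying B4's transfer function to that IN value gives OUT[B4] (row B4 above).

Answer: {c+d, d*d, d+d}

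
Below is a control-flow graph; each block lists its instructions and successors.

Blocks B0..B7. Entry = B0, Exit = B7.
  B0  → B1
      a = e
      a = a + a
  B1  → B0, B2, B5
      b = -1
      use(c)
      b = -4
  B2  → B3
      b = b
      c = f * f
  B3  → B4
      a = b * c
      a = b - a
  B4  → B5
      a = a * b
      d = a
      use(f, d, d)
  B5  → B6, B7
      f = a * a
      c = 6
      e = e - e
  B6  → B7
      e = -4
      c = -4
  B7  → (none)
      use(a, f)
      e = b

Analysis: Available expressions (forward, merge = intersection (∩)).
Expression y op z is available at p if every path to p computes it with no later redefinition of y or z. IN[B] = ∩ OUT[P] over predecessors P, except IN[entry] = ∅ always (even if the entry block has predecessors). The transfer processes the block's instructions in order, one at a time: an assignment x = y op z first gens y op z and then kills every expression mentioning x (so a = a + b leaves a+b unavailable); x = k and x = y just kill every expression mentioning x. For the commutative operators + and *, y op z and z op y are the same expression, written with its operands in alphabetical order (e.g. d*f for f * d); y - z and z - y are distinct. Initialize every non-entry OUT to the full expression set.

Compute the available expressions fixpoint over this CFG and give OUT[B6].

Per-block solution:
  B0: | IN={} | OUT={}
  B1: | IN={} | OUT={}
  B2: | IN={} | OUT={f*f}
  B3: | IN={f*f} | OUT={b*c, f*f}
  B4: | IN={b*c, f*f} | OUT={b*c, f*f}
  B5: | IN={} | OUT={a*a}
  B6: | IN={a*a} | OUT={a*a}
  B7: | IN={a*a} | OUT={a*a}

Merge at B6: IN[B6] = OUT[B5] = {a*a}
Applying B6's transfer function to that IN value gives OUT[B6] (row B6 above).

Answer: {a*a}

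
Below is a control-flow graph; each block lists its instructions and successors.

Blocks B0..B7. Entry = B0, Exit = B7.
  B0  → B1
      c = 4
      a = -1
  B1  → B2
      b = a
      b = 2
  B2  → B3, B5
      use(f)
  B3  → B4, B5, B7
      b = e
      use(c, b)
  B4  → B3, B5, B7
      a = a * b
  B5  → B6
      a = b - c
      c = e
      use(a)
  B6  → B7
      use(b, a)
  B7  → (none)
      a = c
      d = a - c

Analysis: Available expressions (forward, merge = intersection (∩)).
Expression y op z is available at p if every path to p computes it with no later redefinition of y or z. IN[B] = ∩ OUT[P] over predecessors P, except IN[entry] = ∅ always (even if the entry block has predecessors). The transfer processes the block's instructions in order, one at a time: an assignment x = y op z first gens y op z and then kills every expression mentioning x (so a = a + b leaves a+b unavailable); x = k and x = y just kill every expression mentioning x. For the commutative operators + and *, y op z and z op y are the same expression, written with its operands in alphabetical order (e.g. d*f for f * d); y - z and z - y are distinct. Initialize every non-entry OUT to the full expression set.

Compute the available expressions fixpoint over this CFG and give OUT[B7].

Per-block solution:
  B0:   IN={}   OUT={}
  B1:   IN={}   OUT={}
  B2:   IN={}   OUT={}
  B3:   IN={}   OUT={}
  B4:   IN={}   OUT={}
  B5:   IN={}   OUT={}
  B6:   IN={}   OUT={}
  B7:   IN={}   OUT={a-c}

Merge at B7: IN[B7] = OUT[B3] ∩ OUT[B4] ∩ OUT[B6] = {}
Applying B7's transfer function to that IN value gives OUT[B7] (row B7 above).

Answer: {a-c}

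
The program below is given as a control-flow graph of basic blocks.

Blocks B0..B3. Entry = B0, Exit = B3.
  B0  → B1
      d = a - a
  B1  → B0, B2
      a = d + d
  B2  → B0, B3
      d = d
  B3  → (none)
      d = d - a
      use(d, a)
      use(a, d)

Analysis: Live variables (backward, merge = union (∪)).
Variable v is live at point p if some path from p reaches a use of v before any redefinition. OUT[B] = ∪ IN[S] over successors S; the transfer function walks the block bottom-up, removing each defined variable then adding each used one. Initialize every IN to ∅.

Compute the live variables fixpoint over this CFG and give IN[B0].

Answer: {a}

Derivation:
Converged values:
  B0:   IN={a}   OUT={d}
  B1:   IN={d}   OUT={a, d}
  B2:   IN={a, d}   OUT={a, d}
  B3:   IN={a, d}   OUT={}

Merge at B0: OUT[B0] = IN[B1] = {d}
Applying B0's transfer function to that OUT value gives IN[B0] (row B0 above).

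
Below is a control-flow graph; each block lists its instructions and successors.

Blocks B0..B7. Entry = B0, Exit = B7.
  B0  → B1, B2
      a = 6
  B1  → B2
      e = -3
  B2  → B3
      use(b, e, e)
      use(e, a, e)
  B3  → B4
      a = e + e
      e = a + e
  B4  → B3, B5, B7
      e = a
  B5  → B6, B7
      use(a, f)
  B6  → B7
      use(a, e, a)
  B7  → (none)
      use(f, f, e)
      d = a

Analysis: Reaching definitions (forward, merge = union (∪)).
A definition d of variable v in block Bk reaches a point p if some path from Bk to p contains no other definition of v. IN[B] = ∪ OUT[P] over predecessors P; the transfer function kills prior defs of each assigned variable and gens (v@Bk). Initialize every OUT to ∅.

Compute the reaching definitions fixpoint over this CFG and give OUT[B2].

Converged values:
  B0:   IN={}   OUT={a@B0}
  B1:   IN={a@B0}   OUT={a@B0, e@B1}
  B2:   IN={a@B0, e@B1}   OUT={a@B0, e@B1}
  B3:   IN={a@B0, a@B3, e@B1, e@B4}   OUT={a@B3, e@B3}
  B4:   IN={a@B3, e@B3}   OUT={a@B3, e@B4}
  B5:   IN={a@B3, e@B4}   OUT={a@B3, e@B4}
  B6:   IN={a@B3, e@B4}   OUT={a@B3, e@B4}
  B7:   IN={a@B3, e@B4}   OUT={a@B3, d@B7, e@B4}

Merge at B2: IN[B2] = OUT[B0] ⊔ OUT[B1] = {a@B0, e@B1}
Applying B2's transfer function to that IN value gives OUT[B2] (row B2 above).

Answer: {a@B0, e@B1}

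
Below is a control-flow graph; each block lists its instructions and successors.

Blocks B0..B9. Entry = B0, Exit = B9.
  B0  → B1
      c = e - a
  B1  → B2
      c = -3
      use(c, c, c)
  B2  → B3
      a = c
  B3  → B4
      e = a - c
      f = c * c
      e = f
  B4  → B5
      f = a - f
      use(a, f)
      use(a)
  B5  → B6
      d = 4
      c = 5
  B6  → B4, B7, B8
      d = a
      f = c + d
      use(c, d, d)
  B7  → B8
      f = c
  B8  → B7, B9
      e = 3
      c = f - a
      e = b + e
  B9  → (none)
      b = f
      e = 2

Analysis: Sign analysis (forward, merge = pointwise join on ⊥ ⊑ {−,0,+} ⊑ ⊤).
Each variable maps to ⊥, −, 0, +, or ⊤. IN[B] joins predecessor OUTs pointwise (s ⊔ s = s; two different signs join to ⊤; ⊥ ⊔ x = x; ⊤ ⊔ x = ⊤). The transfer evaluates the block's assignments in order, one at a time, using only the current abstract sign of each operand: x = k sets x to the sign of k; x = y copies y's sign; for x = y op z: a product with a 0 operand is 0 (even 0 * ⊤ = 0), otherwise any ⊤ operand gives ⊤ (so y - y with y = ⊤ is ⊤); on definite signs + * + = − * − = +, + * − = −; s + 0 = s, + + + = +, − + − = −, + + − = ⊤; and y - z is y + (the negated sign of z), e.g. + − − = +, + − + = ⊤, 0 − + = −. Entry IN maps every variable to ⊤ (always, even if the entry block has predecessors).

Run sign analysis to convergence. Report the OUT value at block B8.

Answer: {a: -, b: ⊤, c: ⊤, d: -, e: ⊤, f: ⊤}

Working:
Fixpoint table:
  B0:  IN=(all ⊤)  OUT=(all ⊤)
  B1:  IN=(all ⊤)  OUT={c:-; rest ⊤}
  B2:  IN={c:-; rest ⊤}  OUT={a:-, c:-; rest ⊤}
  B3:  IN={a:-, c:-; rest ⊤}  OUT={a:-, c:-, e:+, f:+; rest ⊤}
  B4:  IN={a:-, e:+; rest ⊤}  OUT={a:-, e:+; rest ⊤}
  B5:  IN={a:-, e:+; rest ⊤}  OUT={a:-, c:+, d:+, e:+; rest ⊤}
  B6:  IN={a:-, c:+, d:+, e:+; rest ⊤}  OUT={a:-, c:+, d:-, e:+; rest ⊤}
  B7:  IN={a:-, d:-; rest ⊤}  OUT={a:-, d:-; rest ⊤}
  B8:  IN={a:-, d:-; rest ⊤}  OUT={a:-, d:-; rest ⊤}
  B9:  IN={a:-, d:-; rest ⊤}  OUT={a:-, d:-, e:+; rest ⊤}

Merge at B8: IN[B8] = OUT[B6] ⊔ OUT[B7] = {a: -, b: ⊤, c: ⊤, d: -, e: ⊤, f: ⊤}
Applying B8's transfer function to that IN value gives OUT[B8] (row B8 above).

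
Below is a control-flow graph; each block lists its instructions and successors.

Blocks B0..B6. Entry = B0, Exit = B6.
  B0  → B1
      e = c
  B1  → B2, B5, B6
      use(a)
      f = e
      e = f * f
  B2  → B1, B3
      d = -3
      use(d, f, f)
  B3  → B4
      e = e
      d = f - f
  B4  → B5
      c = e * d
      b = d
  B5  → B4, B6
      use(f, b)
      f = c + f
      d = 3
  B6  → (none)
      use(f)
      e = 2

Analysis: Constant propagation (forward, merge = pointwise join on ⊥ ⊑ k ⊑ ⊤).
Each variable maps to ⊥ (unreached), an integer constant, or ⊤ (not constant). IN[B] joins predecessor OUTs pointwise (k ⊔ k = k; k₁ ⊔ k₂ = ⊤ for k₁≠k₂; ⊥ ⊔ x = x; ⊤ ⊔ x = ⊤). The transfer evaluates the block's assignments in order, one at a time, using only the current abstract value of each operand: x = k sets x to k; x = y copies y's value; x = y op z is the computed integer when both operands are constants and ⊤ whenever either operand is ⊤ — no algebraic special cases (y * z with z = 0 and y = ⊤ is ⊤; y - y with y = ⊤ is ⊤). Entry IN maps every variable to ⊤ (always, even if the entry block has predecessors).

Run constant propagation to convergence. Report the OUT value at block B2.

Answer: {a: ⊤, b: ⊤, c: ⊤, d: -3, e: ⊤, f: ⊤}

Working:
Converged values:
  B0: | IN=(all ⊤) | OUT=(all ⊤)
  B1: | IN=(all ⊤) | OUT=(all ⊤)
  B2: | IN=(all ⊤) | OUT={d:-3; rest ⊤}
  B3: | IN={d:-3; rest ⊤} | OUT=(all ⊤)
  B4: | IN=(all ⊤) | OUT=(all ⊤)
  B5: | IN=(all ⊤) | OUT={d:3; rest ⊤}
  B6: | IN=(all ⊤) | OUT={e:2; rest ⊤}

Merge at B2: IN[B2] = OUT[B1] = {a: ⊤, b: ⊤, c: ⊤, d: ⊤, e: ⊤, f: ⊤}
Applying B2's transfer function to that IN value gives OUT[B2] (row B2 above).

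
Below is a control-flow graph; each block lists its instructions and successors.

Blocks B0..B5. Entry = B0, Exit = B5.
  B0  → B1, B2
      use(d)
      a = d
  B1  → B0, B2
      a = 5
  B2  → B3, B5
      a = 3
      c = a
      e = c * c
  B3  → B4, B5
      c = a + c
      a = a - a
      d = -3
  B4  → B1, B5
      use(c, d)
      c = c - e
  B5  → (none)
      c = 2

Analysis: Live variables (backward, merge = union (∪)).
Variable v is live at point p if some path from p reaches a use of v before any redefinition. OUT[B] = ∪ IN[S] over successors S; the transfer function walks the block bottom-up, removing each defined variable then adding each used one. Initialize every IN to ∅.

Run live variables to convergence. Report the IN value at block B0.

Converged values:
  B0: | IN={d} | OUT={d}
  B1: | IN={d} | OUT={d}
  B2: | IN={} | OUT={a, c, e}
  B3: | IN={a, c, e} | OUT={c, d, e}
  B4: | IN={c, d, e} | OUT={d}
  B5: | IN={} | OUT={}

Merge at B0: OUT[B0] = IN[B1] ⊔ IN[B2] = {d}
Applying B0's transfer function to that OUT value gives IN[B0] (row B0 above).

Answer: {d}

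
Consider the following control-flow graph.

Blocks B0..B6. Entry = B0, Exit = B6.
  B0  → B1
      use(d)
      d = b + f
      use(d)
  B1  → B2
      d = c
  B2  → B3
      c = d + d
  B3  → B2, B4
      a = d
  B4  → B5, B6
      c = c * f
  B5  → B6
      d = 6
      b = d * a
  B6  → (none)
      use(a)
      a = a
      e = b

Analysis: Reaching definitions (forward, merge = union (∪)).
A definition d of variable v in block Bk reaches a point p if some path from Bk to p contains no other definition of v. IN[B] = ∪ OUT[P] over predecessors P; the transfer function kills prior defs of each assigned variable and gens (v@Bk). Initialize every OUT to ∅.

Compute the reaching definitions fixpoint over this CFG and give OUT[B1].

Converged values:
  B0:   IN={}   OUT={d@B0}
  B1:   IN={d@B0}   OUT={d@B1}
  B2:   IN={a@B3, c@B2, d@B1}   OUT={a@B3, c@B2, d@B1}
  B3:   IN={a@B3, c@B2, d@B1}   OUT={a@B3, c@B2, d@B1}
  B4:   IN={a@B3, c@B2, d@B1}   OUT={a@B3, c@B4, d@B1}
  B5:   IN={a@B3, c@B4, d@B1}   OUT={a@B3, b@B5, c@B4, d@B5}
  B6:   IN={a@B3, b@B5, c@B4, d@B1, d@B5}   OUT={a@B6, b@B5, c@B4, d@B1, d@B5, e@B6}

Merge at B1: IN[B1] = OUT[B0] = {d@B0}
Applying B1's transfer function to that IN value gives OUT[B1] (row B1 above).

Answer: {d@B1}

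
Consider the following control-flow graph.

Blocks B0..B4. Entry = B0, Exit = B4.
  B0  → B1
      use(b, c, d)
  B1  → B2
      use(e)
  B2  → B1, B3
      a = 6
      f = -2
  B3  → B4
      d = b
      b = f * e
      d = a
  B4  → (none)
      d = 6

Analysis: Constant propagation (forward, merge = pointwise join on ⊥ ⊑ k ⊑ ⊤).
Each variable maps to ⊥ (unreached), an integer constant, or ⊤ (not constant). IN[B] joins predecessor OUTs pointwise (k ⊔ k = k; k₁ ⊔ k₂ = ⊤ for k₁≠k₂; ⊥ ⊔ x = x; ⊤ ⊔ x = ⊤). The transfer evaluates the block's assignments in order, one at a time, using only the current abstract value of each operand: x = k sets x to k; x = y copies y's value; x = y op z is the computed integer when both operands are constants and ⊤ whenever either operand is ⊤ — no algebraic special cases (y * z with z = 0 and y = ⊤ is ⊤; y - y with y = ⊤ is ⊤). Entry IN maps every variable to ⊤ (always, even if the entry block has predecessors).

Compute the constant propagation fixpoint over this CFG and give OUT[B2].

Per-block solution:
  B0:  IN=(all ⊤)  OUT=(all ⊤)
  B1:  IN=(all ⊤)  OUT=(all ⊤)
  B2:  IN=(all ⊤)  OUT={a:6, f:-2; rest ⊤}
  B3:  IN={a:6, f:-2; rest ⊤}  OUT={a:6, d:6, f:-2; rest ⊤}
  B4:  IN={a:6, d:6, f:-2; rest ⊤}  OUT={a:6, d:6, f:-2; rest ⊤}

Merge at B2: IN[B2] = OUT[B1] = {a: ⊤, b: ⊤, c: ⊤, d: ⊤, e: ⊤, f: ⊤}
Applying B2's transfer function to that IN value gives OUT[B2] (row B2 above).

Answer: {a: 6, b: ⊤, c: ⊤, d: ⊤, e: ⊤, f: -2}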